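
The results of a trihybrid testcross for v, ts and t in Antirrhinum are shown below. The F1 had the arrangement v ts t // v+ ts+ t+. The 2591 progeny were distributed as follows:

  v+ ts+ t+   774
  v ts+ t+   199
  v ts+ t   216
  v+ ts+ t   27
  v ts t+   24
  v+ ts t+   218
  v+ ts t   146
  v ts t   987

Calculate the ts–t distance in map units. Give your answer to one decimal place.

18.7 map units

The two rarest classes, v ts t+ and v+ ts+ t, are the double crossovers. Comparing them with the parentals, only the t allele has switched, so t is the middle locus and the order is v – t – ts.
Crossovers in the t–ts interval produce the single-crossover classes v ts+ t and v+ ts t+ (216 + 218 = 434) plus the double crossovers (51).
RF(t–ts) = (434 + 51) / 2591 = 485/2591 = 0.1872 → 18.7 map units.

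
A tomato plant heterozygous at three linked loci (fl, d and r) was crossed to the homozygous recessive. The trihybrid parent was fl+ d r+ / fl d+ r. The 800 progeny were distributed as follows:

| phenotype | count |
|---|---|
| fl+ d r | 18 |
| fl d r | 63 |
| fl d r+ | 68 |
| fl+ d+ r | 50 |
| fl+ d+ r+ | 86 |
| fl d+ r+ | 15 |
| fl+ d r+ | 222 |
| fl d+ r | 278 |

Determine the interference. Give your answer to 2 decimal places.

The two rarest classes, fl+ d r and fl d+ r+, are the double crossovers. Comparing them with the parentals, only the r allele has switched, so r is the middle locus and the order is d – r – fl.
d–r: (149 + 33)/800 = 0.2275; r–fl: (118 + 33)/800 = 0.1888.
Expected DCO frequency = 0.2275 × 0.1888 ≈ 0.04295; observed = 33/800 ≈ 0.04125.
Coefficient of coincidence = 0.04125/0.04295 ≈ 0.96; interference = 1 − 0.96 = 0.04.

0.04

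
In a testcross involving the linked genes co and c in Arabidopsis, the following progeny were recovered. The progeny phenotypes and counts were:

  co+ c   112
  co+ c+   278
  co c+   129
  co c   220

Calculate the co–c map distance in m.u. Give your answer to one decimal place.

32.6 m.u.

The two most frequent classes, co+ c+ (278) and co c (220), are the parental types, so the F1 was co+ c+ / co c.
The recombinant classes are co+ c and co c+: 112 + 129 = 241.
Recombination frequency = 241/739 = 0.3261 ≈ 32.6%, i.e. 32.6 m.u.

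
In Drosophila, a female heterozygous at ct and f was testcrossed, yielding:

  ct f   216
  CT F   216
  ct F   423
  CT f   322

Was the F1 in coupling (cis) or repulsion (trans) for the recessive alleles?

trans

The two most frequent classes are CT f (322) and ct F (423); these are the parental (non-recombinant) types.
So the F1 carried CT f on one chromosome and ct F on the other — the recessive alleles are on opposite chromosomes (trans / repulsion).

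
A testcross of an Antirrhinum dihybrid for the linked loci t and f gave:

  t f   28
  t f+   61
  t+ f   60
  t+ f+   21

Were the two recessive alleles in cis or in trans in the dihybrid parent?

trans

The two most frequent classes are t+ f (60) and t f+ (61); these are the parental (non-recombinant) types.
So the F1 carried t+ f on one chromosome and t f+ on the other — the recessive alleles are on opposite chromosomes (trans / repulsion).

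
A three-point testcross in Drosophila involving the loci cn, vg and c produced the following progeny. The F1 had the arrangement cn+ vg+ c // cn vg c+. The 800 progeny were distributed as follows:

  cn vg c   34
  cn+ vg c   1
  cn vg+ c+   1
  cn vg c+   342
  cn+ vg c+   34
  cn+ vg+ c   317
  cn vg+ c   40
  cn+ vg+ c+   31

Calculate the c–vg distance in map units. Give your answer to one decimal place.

8.4 map units

The two rarest classes, cn+ vg c and cn vg+ c+, are the double crossovers. Comparing them with the parentals, only the vg allele has switched, so vg is the middle locus and the order is c – vg – cn.
Crossovers in the c–vg interval produce the single-crossover classes cn+ vg+ c+ and cn vg c (31 + 34 = 65) plus the double crossovers (2).
RF(c–vg) = (65 + 2) / 800 = 67/800 = 0.0838 → 8.4 map units.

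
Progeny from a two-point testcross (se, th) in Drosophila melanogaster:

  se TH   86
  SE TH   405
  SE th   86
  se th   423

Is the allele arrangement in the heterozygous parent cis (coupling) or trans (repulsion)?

The two most frequent classes are SE TH (405) and se th (423); these are the parental (non-recombinant) types.
So the F1 carried SE TH on one chromosome and se th on the other — the recessive alleles are on the same chromosome (cis / coupling).

cis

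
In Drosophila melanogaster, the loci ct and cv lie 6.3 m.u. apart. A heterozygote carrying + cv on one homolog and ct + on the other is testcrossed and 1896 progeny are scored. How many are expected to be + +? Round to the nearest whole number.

A map distance of 6.3 m.u. corresponds to a recombination frequency of 0.063.
The F1 is + cv / ct +, so + + is a recombinant gamete class with expected frequency r/2 = 0.063/2 = 0.0315.
Expected number = 0.0315 × 1896 = 59.72 ≈ 60.

60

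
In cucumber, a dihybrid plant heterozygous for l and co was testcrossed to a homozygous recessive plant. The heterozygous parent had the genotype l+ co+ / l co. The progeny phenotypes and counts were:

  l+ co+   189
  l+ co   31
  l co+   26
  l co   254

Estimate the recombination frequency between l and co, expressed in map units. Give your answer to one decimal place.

The recombinant classes are l+ co and l co+: 31 + 26 = 57.
Recombination frequency = 57/500 = 0.1140 ≈ 11.4%, i.e. 11.4 map units.

11.4 map units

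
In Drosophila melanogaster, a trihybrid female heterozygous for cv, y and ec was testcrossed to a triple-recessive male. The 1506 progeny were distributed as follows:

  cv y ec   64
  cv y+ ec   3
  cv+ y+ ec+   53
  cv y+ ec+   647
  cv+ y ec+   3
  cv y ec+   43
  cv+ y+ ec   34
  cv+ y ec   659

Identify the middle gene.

ec

The two most frequent reciprocal classes, cv y+ ec+ and cv+ y ec, are the parental types, so the F1 was cv y+ ec+ / cv+ y ec.
The two rarest classes, cv y+ ec and cv+ y ec+, are the double crossovers. Comparing them with the parentals, only the ec allele has switched, so ec is the middle locus and the order is cv – ec – y.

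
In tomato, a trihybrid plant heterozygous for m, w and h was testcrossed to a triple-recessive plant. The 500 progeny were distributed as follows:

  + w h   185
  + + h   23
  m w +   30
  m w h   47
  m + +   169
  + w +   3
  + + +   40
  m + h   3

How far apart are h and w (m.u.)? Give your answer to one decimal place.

11.8 m.u.

The two most frequent reciprocal classes, + w h and m + +, are the parental types, so the F1 was + w h / m + +.
The two rarest classes, + w + and m + h, are the double crossovers. Comparing them with the parentals, only the h allele has switched, so h is the middle locus and the order is w – h – m.
Crossovers in the w–h interval produce the single-crossover classes + + h and m w + (23 + 30 = 53) plus the double crossovers (6).
RF(w–h) = (53 + 6) / 500 = 59/500 = 0.1180 → 11.8 m.u.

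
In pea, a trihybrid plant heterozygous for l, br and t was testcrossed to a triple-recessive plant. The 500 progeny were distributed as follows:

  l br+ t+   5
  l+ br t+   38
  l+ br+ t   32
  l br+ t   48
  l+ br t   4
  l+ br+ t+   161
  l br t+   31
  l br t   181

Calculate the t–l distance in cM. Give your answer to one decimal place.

The two most frequent reciprocal classes, l br t and l+ br+ t+, are the parental types, so the F1 was l br t / l+ br+ t+.
The two rarest classes, l+ br t and l br+ t+, are the double crossovers. Comparing them with the parentals, only the l allele has switched, so l is the middle locus and the order is t – l – br.
Crossovers in the t–l interval produce the single-crossover classes l br t+ and l+ br+ t (31 + 32 = 63) plus the double crossovers (9).
RF(t–l) = (63 + 9) / 500 = 72/500 = 0.1440 → 14.4 cM.

14.4 cM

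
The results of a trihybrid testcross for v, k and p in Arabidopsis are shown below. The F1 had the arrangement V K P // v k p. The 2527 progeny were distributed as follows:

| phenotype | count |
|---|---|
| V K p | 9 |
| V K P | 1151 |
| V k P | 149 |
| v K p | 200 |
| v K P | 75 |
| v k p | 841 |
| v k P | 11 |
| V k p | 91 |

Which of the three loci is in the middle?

The two rarest classes, V K p and v k P, are the double crossovers. Comparing them with the parentals, only the p allele has switched, so p is the middle locus and the order is k – p – v.

p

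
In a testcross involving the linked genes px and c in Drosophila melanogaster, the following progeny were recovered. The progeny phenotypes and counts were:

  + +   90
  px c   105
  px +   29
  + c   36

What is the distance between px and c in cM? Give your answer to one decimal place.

25.0 cM

The two most frequent classes, + + (90) and px c (105), are the parental types, so the F1 was + + / px c.
The recombinant classes are + c and px +: 36 + 29 = 65.
Recombination frequency = 65/260 = 0.2500 ≈ 25.0%, i.e. 25.0 cM.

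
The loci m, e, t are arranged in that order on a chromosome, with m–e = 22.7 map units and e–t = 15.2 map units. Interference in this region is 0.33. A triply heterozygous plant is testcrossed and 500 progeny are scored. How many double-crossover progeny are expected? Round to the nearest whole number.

Map distances give recombination frequencies of 0.227 and 0.152 for the two intervals.
With interference 0.33 (so coincidence = 0.67), expected double-crossover frequency = 0.227 × 0.152 × 0.67 = 0.02312.
Expected number = 0.02312 × 500 = 11.56 ≈ 12.

12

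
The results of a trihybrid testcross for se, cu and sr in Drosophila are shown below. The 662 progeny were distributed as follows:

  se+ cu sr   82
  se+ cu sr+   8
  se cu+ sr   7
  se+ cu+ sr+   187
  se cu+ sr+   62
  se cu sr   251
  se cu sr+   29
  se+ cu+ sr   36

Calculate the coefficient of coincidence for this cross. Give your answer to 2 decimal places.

The two most frequent reciprocal classes, se cu sr and se+ cu+ sr+, are the parental types, so the F1 was se cu sr / se+ cu+ sr+.
The two rarest classes, se cu+ sr and se+ cu sr+, are the double crossovers. Comparing them with the parentals, only the cu allele has switched, so cu is the middle locus and the order is se – cu – sr.
se–cu: (144 + 15)/662 = 0.2402; cu–sr: (65 + 15)/662 = 0.1208.
Expected DCO frequency = 0.2402 × 0.1208 ≈ 0.02902; observed = 15/662 ≈ 0.02266.
Coefficient of coincidence = 0.02266/0.02902 ≈ 0.78.

0.78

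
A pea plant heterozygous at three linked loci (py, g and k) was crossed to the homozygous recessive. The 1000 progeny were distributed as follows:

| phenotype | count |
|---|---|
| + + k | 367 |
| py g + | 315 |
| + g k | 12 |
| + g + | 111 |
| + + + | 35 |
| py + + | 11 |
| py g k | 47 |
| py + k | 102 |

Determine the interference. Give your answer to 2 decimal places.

The two most frequent reciprocal classes, py g + and + + k, are the parental types, so the F1 was py g + / + + k.
The two rarest classes, py + + and + g k, are the double crossovers. Comparing them with the parentals, only the g allele has switched, so g is the middle locus and the order is k – g – py.
k–g: (82 + 23)/1000 = 0.1050; g–py: (213 + 23)/1000 = 0.2360.
Expected DCO frequency = 0.1050 × 0.2360 ≈ 0.02478; observed = 23/1000 ≈ 0.02300.
Coefficient of coincidence = 0.02300/0.02478 ≈ 0.93; interference = 1 − 0.93 = 0.07.

0.07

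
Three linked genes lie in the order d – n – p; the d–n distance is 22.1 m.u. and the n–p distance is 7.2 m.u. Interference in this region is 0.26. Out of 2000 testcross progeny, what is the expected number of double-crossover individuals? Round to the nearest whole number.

Map distances give recombination frequencies of 0.221 and 0.072 for the two intervals.
With interference 0.26 (so coincidence = 0.74), expected double-crossover frequency = 0.221 × 0.072 × 0.74 = 0.01177.
Expected number = 0.01177 × 2000 = 23.55 ≈ 24.

24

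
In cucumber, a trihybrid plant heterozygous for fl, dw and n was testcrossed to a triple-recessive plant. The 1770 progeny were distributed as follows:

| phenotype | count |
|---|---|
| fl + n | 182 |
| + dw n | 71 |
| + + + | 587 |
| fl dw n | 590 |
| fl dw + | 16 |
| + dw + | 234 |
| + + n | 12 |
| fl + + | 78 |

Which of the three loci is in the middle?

n

The two most frequent reciprocal classes, fl dw n and + + +, are the parental types, so the F1 was fl dw n / + + +.
The two rarest classes, fl dw + and + + n, are the double crossovers. Comparing them with the parentals, only the n allele has switched, so n is the middle locus and the order is fl – n – dw.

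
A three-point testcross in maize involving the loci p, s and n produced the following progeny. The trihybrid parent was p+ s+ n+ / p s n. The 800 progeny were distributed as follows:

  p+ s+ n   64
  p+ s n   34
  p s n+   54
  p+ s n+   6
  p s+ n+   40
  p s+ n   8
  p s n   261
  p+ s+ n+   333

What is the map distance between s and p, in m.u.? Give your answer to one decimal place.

The two rarest classes, p+ s n+ and p s+ n, are the double crossovers. Comparing them with the parentals, only the s allele has switched, so s is the middle locus and the order is n – s – p.
Crossovers in the s–p interval produce the single-crossover classes p s+ n+ and p+ s n (40 + 34 = 74) plus the double crossovers (14).
RF(s–p) = (74 + 14) / 800 = 88/800 = 0.1100 → 11.0 m.u.

11.0 m.u.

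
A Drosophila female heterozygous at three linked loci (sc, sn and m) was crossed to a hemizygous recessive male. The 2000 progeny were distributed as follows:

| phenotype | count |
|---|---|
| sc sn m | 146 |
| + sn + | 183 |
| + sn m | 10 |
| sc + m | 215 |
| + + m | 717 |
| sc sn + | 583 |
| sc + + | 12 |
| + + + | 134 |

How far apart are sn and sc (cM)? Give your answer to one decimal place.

The two most frequent reciprocal classes, + + m and sc sn +, are the parental types, so the F1 was + + m / sc sn +.
The two rarest classes, + sn m and sc + +, are the double crossovers. Comparing them with the parentals, only the sn allele has switched, so sn is the middle locus and the order is sc – sn – m.
Crossovers in the sc–sn interval produce the single-crossover classes sc + m and + sn + (215 + 183 = 398) plus the double crossovers (22).
RF(sc–sn) = (398 + 22) / 2000 = 420/2000 = 0.2100 → 21.0 cM.

21.0 cM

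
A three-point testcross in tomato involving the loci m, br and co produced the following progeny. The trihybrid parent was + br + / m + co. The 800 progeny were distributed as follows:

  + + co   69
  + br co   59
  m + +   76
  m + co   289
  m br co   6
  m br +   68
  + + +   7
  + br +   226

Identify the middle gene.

The two rarest classes, + + + and m br co, are the double crossovers. Comparing them with the parentals, only the br allele has switched, so br is the middle locus and the order is m – br – co.

br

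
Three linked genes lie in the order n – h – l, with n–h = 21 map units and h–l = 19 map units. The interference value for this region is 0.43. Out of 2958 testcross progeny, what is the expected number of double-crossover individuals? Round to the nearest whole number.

Map distances give recombination frequencies of 0.210 and 0.190 for the two intervals.
With interference 0.43 (so coincidence = 0.57), expected double-crossover frequency = 0.210 × 0.190 × 0.57 = 0.02274.
Expected number = 0.02274 × 2958 = 67.27 ≈ 67.

67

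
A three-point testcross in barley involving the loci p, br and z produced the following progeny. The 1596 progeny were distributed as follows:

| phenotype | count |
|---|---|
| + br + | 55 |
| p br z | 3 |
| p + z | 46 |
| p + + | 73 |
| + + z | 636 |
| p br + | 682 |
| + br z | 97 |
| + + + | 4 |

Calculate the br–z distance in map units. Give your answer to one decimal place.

11.1 map units

The two most frequent reciprocal classes, p br + and + + z, are the parental types, so the F1 was p br + / + + z.
The two rarest classes, p br z and + + +, are the double crossovers. Comparing them with the parentals, only the z allele has switched, so z is the middle locus and the order is p – z – br.
Crossovers in the z–br interval produce the single-crossover classes p + + and + br z (73 + 97 = 170) plus the double crossovers (7).
RF(z–br) = (170 + 7) / 1596 = 177/1596 = 0.1109 → 11.1 map units.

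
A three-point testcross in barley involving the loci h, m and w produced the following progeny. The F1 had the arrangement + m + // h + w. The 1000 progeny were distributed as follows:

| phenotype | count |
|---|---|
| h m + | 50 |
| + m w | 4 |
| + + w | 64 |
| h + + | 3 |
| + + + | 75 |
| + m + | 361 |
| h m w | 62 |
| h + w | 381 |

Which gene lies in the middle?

w

The two rarest classes, + m w and h + +, are the double crossovers. Comparing them with the parentals, only the w allele has switched, so w is the middle locus and the order is m – w – h.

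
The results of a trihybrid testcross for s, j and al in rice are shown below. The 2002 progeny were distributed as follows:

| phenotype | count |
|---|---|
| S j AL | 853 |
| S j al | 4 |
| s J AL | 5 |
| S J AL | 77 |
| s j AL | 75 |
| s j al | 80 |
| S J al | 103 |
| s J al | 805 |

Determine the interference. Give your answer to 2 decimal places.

The two most frequent reciprocal classes, s J al and S j AL, are the parental types, so the F1 was s J al / S j AL.
The two rarest classes, s J AL and S j al, are the double crossovers. Comparing them with the parentals, only the al allele has switched, so al is the middle locus and the order is s – al – j.
s–al: (178 + 9)/2002 = 0.0934; al–j: (157 + 9)/2002 = 0.0829.
Expected DCO frequency = 0.0934 × 0.0829 ≈ 0.00774; observed = 9/2002 ≈ 0.00450.
Coefficient of coincidence = 0.00450/0.00774 ≈ 0.58; interference = 1 − 0.58 = 0.42.

0.42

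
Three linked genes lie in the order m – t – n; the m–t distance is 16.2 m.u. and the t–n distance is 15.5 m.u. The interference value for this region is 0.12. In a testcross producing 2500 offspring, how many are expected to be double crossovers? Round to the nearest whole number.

55

Map distances give recombination frequencies of 0.162 and 0.155 for the two intervals.
With interference 0.12 (so coincidence = 0.88), expected double-crossover frequency = 0.162 × 0.155 × 0.88 = 0.02210.
Expected number = 0.02210 × 2500 = 55.24 ≈ 55.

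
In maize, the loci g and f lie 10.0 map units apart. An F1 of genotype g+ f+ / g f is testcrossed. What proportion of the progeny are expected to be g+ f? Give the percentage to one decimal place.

A map distance of 10.0 map units corresponds to a recombination frequency of 0.100.
The F1 is g+ f+ / g f, so g+ f is a recombinant gamete class with expected frequency r/2 = 0.100/2 = 0.0500.
That is 0.0500 = 5.0% of the progeny.

5.0%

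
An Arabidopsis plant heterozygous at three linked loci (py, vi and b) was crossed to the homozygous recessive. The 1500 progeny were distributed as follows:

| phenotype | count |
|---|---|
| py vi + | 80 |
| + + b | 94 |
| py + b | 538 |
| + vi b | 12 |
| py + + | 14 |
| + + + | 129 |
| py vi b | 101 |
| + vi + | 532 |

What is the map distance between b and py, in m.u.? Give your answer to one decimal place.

13.3 m.u.

The two most frequent reciprocal classes, py + b and + vi +, are the parental types, so the F1 was py + b / + vi +.
The two rarest classes, py + + and + vi b, are the double crossovers. Comparing them with the parentals, only the b allele has switched, so b is the middle locus and the order is vi – b – py.
Crossovers in the b–py interval produce the single-crossover classes + + b and py vi + (94 + 80 = 174) plus the double crossovers (26).
RF(b–py) = (174 + 26) / 1500 = 200/1500 = 0.1333 → 13.3 m.u.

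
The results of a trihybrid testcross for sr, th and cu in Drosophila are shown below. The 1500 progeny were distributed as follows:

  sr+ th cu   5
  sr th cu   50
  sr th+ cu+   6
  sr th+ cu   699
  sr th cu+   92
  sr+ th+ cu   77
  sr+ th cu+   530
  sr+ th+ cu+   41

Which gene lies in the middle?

cu

The two most frequent reciprocal classes, sr+ th cu+ and sr th+ cu, are the parental types, so the F1 was sr+ th cu+ / sr th+ cu.
The two rarest classes, sr+ th cu and sr th+ cu+, are the double crossovers. Comparing them with the parentals, only the cu allele has switched, so cu is the middle locus and the order is sr – cu – th.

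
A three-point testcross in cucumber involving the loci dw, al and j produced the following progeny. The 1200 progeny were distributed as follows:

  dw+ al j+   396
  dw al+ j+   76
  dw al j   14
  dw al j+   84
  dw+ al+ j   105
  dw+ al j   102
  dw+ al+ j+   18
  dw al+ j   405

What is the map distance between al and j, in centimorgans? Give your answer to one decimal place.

The two most frequent reciprocal classes, dw+ al j+ and dw al+ j, are the parental types, so the F1 was dw+ al j+ / dw al+ j.
The two rarest classes, dw+ al+ j+ and dw al j, are the double crossovers. Comparing them with the parentals, only the al allele has switched, so al is the middle locus and the order is j – al – dw.
Crossovers in the j–al interval produce the single-crossover classes dw+ al j and dw al+ j+ (102 + 76 = 178) plus the double crossovers (32).
RF(j–al) = (178 + 32) / 1200 = 210/1200 = 0.1750 → 17.5 centimorgans.

17.5 centimorgans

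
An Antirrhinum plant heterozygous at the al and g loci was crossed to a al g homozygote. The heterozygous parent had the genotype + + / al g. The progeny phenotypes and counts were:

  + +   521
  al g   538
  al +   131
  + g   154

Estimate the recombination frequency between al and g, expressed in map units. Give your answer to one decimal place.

The recombinant classes are + g and al +: 154 + 131 = 285.
Recombination frequency = 285/1344 = 0.2121 ≈ 21.2%, i.e. 21.2 map units.

21.2 map units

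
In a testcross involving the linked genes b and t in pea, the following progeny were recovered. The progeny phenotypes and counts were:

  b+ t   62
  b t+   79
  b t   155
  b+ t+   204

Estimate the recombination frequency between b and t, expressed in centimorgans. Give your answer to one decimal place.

The two most frequent classes, b+ t+ (204) and b t (155), are the parental types, so the F1 was b+ t+ / b t.
The recombinant classes are b+ t and b t+: 62 + 79 = 141.
Recombination frequency = 141/500 = 0.2820 ≈ 28.2%, i.e. 28.2 centimorgans.

28.2 centimorgans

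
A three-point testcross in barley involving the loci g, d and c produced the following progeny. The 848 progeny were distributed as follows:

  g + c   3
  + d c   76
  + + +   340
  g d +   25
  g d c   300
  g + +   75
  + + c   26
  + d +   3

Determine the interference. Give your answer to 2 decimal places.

0.43

The two most frequent reciprocal classes, g d c and + + +, are the parental types, so the F1 was g d c / + + +.
The two rarest classes, g + c and + d +, are the double crossovers. Comparing them with the parentals, only the d allele has switched, so d is the middle locus and the order is c – d – g.
c–d: (51 + 6)/848 = 0.0672; d–g: (151 + 6)/848 = 0.1851.
Expected DCO frequency = 0.0672 × 0.1851 ≈ 0.01244; observed = 6/848 ≈ 0.00708.
Coefficient of coincidence = 0.00708/0.01244 ≈ 0.57; interference = 1 − 0.57 = 0.43.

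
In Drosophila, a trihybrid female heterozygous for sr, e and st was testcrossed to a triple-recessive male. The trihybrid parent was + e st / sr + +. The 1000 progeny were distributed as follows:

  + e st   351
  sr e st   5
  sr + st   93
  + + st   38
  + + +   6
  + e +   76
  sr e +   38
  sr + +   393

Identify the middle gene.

The two rarest classes, sr e st and + + +, are the double crossovers. Comparing them with the parentals, only the sr allele has switched, so sr is the middle locus and the order is e – sr – st.

sr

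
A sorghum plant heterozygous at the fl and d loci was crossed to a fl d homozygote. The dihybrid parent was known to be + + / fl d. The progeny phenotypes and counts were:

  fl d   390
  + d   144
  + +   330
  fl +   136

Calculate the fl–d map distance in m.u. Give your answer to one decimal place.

28.0 m.u.

The recombinant classes are + d and fl +: 144 + 136 = 280.
Recombination frequency = 280/1000 = 0.2800 ≈ 28.0%, i.e. 28.0 m.u.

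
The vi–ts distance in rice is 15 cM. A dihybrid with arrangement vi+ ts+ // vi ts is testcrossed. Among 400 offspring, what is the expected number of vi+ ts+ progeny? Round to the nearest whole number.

A map distance of 15 cM corresponds to a recombination frequency of 0.150.
The F1 is vi+ ts+ / vi ts, so vi+ ts+ is a parental gamete class with expected frequency (1 − r)/2 = 0.850/2 = 0.4250.
Expected number = 0.4250 × 400 = 170.00 ≈ 170.

170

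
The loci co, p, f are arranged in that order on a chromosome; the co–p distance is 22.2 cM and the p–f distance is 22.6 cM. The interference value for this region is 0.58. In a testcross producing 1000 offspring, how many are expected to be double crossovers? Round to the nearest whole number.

21

Map distances give recombination frequencies of 0.222 and 0.226 for the two intervals.
With interference 0.58 (so coincidence = 0.42), expected double-crossover frequency = 0.222 × 0.226 × 0.42 = 0.02107.
Expected number = 0.02107 × 1000 = 21.07 ≈ 21.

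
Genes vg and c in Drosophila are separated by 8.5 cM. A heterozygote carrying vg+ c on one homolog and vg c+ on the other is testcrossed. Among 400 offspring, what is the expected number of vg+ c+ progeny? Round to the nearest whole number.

A map distance of 8.5 cM corresponds to a recombination frequency of 0.085.
The F1 is vg+ c / vg c+, so vg+ c+ is a recombinant gamete class with expected frequency r/2 = 0.085/2 = 0.0425.
Expected number = 0.0425 × 400 = 17.00 ≈ 17.

17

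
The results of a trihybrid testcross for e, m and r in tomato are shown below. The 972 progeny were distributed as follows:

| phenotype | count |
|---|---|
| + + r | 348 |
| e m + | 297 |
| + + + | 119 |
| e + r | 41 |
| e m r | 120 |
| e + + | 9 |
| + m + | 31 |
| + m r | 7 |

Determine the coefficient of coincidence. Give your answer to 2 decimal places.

0.69

The two most frequent reciprocal classes, + + r and e m +, are the parental types, so the F1 was + + r / e m +.
The two rarest classes, + m r and e + +, are the double crossovers. Comparing them with the parentals, only the m allele has switched, so m is the middle locus and the order is r – m – e.
r–m: (239 + 16)/972 = 0.2623; m–e: (72 + 16)/972 = 0.0905.
Expected DCO frequency = 0.2623 × 0.0905 ≈ 0.02374; observed = 16/972 ≈ 0.01646.
Coefficient of coincidence = 0.01646/0.02374 ≈ 0.69.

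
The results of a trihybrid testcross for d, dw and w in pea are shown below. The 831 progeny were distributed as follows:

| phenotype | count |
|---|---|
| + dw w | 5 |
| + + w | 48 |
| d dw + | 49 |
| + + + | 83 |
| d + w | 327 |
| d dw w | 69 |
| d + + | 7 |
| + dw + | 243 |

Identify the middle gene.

w

The two most frequent reciprocal classes, + dw + and d + w, are the parental types, so the F1 was + dw + / d + w.
The two rarest classes, + dw w and d + +, are the double crossovers. Comparing them with the parentals, only the w allele has switched, so w is the middle locus and the order is d – w – dw.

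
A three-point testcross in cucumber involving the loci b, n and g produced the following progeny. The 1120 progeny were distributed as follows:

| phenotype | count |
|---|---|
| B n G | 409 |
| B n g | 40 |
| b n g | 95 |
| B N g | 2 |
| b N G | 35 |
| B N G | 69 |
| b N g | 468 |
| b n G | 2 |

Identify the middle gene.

The two most frequent reciprocal classes, B n G and b N g, are the parental types, so the F1 was B n G / b N g.
The two rarest classes, b n G and B N g, are the double crossovers. Comparing them with the parentals, only the b allele has switched, so b is the middle locus and the order is n – b – g.

b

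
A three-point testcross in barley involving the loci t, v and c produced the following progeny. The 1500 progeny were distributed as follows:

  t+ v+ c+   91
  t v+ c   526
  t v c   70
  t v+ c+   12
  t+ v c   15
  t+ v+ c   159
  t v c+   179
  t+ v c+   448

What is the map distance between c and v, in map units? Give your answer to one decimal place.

12.5 map units

The two most frequent reciprocal classes, t+ v c+ and t v+ c, are the parental types, so the F1 was t+ v c+ / t v+ c.
The two rarest classes, t+ v c and t v+ c+, are the double crossovers. Comparing them with the parentals, only the c allele has switched, so c is the middle locus and the order is t – c – v.
Crossovers in the c–v interval produce the single-crossover classes t+ v+ c+ and t v c (91 + 70 = 161) plus the double crossovers (27).
RF(c–v) = (161 + 27) / 1500 = 188/1500 = 0.1253 → 12.5 map units.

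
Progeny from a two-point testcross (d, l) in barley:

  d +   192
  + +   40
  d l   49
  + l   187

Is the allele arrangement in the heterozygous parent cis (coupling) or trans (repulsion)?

The two most frequent classes are + l (187) and d + (192); these are the parental (non-recombinant) types.
So the F1 carried + l on one chromosome and d + on the other — the recessive alleles are on opposite chromosomes (trans / repulsion).

trans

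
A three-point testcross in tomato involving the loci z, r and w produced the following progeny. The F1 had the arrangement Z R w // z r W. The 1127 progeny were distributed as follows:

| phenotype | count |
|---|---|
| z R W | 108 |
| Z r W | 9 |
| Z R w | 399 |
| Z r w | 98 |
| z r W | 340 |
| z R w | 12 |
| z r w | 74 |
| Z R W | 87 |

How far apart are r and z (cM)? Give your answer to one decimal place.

The two rarest classes, z R w and Z r W, are the double crossovers. Comparing them with the parentals, only the z allele has switched, so z is the middle locus and the order is w – z – r.
Crossovers in the z–r interval produce the single-crossover classes Z r w and z R W (98 + 108 = 206) plus the double crossovers (21).
RF(z–r) = (206 + 21) / 1127 = 227/1127 = 0.2014 → 20.1 cM.

20.1 cM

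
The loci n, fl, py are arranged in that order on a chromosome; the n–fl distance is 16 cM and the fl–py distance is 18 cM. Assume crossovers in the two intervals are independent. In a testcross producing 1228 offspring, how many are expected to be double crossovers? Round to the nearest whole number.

Map distances give recombination frequencies of 0.160 and 0.180 for the two intervals.
With no interference, expected double-crossover frequency = 0.160 × 0.180 = 0.02880.
Expected number = 0.02880 × 1228 = 35.37 ≈ 35.

35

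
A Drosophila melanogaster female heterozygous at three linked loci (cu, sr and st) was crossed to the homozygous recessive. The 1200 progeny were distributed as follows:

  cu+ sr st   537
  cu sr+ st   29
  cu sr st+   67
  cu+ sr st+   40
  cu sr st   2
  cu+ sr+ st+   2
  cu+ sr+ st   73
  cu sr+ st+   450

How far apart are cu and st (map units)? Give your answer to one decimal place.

The two most frequent reciprocal classes, cu+ sr st and cu sr+ st+, are the parental types, so the F1 was cu+ sr st / cu sr+ st+.
The two rarest classes, cu sr st and cu+ sr+ st+, are the double crossovers. Comparing them with the parentals, only the cu allele has switched, so cu is the middle locus and the order is st – cu – sr.
Crossovers in the st–cu interval produce the single-crossover classes cu+ sr st+ and cu sr+ st (40 + 29 = 69) plus the double crossovers (4).
RF(st–cu) = (69 + 4) / 1200 = 73/1200 = 0.0608 → 6.1 map units.

6.1 map units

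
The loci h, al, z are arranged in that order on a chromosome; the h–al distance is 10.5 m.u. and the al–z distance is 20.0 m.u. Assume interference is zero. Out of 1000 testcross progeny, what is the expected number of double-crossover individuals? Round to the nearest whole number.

21

Map distances give recombination frequencies of 0.105 and 0.200 for the two intervals.
With no interference, expected double-crossover frequency = 0.105 × 0.200 = 0.02100.
Expected number = 0.02100 × 1000 = 21.00 ≈ 21.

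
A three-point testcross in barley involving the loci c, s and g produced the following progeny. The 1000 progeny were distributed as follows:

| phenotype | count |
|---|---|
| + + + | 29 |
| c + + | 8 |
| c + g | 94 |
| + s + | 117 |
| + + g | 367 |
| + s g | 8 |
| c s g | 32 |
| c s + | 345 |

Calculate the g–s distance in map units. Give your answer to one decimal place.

7.7 map units

The two most frequent reciprocal classes, c s + and + + g, are the parental types, so the F1 was c s + / + + g.
The two rarest classes, c + + and + s g, are the double crossovers. Comparing them with the parentals, only the s allele has switched, so s is the middle locus and the order is c – s – g.
Crossovers in the s–g interval produce the single-crossover classes c s g and + + + (32 + 29 = 61) plus the double crossovers (16).
RF(s–g) = (61 + 16) / 1000 = 77/1000 = 0.0770 → 7.7 map units.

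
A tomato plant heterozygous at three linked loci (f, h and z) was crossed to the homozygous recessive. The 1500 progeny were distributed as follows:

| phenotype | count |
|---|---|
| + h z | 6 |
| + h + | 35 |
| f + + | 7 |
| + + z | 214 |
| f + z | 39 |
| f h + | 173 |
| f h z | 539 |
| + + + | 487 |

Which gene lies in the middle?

The two most frequent reciprocal classes, + + + and f h z, are the parental types, so the F1 was + + + / f h z.
The two rarest classes, f + + and + h z, are the double crossovers. Comparing them with the parentals, only the f allele has switched, so f is the middle locus and the order is h – f – z.

f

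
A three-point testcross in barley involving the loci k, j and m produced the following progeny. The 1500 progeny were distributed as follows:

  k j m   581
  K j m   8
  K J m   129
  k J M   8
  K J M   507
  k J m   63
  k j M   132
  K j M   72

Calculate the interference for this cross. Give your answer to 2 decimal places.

0.43

The two most frequent reciprocal classes, K J M and k j m, are the parental types, so the F1 was K J M / k j m.
The two rarest classes, k J M and K j m, are the double crossovers. Comparing them with the parentals, only the k allele has switched, so k is the middle locus and the order is m – k – j.
m–k: (261 + 16)/1500 = 0.1847; k–j: (135 + 16)/1500 = 0.1007.
Expected DCO frequency = 0.1847 × 0.1007 ≈ 0.01860; observed = 16/1500 ≈ 0.01067.
Coefficient of coincidence = 0.01067/0.01860 ≈ 0.57; interference = 1 − 0.57 = 0.43.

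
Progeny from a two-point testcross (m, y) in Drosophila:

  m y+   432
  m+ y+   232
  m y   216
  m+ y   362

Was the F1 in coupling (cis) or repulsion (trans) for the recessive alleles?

trans

The two most frequent classes are m+ y (362) and m y+ (432); these are the parental (non-recombinant) types.
So the F1 carried m+ y on one chromosome and m y+ on the other — the recessive alleles are on opposite chromosomes (trans / repulsion).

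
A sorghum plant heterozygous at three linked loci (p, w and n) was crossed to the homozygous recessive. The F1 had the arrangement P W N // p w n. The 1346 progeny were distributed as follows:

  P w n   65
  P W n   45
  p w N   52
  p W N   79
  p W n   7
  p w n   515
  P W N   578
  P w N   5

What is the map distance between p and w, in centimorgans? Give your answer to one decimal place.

The two rarest classes, P w N and p W n, are the double crossovers. Comparing them with the parentals, only the w allele has switched, so w is the middle locus and the order is p – w – n.
Crossovers in the p–w interval produce the single-crossover classes p W N and P w n (79 + 65 = 144) plus the double crossovers (12).
RF(p–w) = (144 + 12) / 1346 = 156/1346 = 0.1159 → 11.6 centimorgans.

11.6 centimorgans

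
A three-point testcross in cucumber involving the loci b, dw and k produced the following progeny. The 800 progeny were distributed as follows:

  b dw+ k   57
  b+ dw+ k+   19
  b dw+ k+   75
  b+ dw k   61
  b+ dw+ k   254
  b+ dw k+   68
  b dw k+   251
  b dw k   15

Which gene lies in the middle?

k

The two most frequent reciprocal classes, b+ dw+ k and b dw k+, are the parental types, so the F1 was b+ dw+ k / b dw k+.
The two rarest classes, b+ dw+ k+ and b dw k, are the double crossovers. Comparing them with the parentals, only the k allele has switched, so k is the middle locus and the order is dw – k – b.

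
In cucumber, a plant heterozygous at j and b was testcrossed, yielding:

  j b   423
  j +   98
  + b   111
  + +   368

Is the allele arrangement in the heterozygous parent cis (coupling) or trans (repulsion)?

cis

The two most frequent classes are + + (368) and j b (423); these are the parental (non-recombinant) types.
So the F1 carried + + on one chromosome and j b on the other — the recessive alleles are on the same chromosome (cis / coupling).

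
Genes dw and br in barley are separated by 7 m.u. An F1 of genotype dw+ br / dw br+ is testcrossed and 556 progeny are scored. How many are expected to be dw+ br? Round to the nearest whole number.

A map distance of 7 m.u. corresponds to a recombination frequency of 0.070.
The F1 is dw+ br / dw br+, so dw+ br is a parental gamete class with expected frequency (1 − r)/2 = 0.930/2 = 0.4650.
Expected number = 0.4650 × 556 = 258.54 ≈ 259.

259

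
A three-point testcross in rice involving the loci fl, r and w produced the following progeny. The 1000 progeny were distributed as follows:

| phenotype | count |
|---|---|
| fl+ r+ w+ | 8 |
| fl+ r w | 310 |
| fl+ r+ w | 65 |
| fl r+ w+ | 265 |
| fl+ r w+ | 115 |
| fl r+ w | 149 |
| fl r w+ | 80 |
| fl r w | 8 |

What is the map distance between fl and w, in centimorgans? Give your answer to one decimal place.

The two most frequent reciprocal classes, fl r+ w+ and fl+ r w, are the parental types, so the F1 was fl r+ w+ / fl+ r w.
The two rarest classes, fl+ r+ w+ and fl r w, are the double crossovers. Comparing them with the parentals, only the fl allele has switched, so fl is the middle locus and the order is w – fl – r.
Crossovers in the w–fl interval produce the single-crossover classes fl r+ w and fl+ r w+ (149 + 115 = 264) plus the double crossovers (16).
RF(w–fl) = (264 + 16) / 1000 = 280/1000 = 0.2800 → 28.0 centimorgans.

28.0 centimorgans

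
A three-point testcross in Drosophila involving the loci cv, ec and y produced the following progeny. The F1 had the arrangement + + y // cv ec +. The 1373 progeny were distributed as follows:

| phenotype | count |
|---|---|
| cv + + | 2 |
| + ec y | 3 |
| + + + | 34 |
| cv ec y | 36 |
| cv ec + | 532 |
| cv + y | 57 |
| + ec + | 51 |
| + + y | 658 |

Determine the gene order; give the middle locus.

ec

The two rarest classes, + ec y and cv + +, are the double crossovers. Comparing them with the parentals, only the ec allele has switched, so ec is the middle locus and the order is y – ec – cv.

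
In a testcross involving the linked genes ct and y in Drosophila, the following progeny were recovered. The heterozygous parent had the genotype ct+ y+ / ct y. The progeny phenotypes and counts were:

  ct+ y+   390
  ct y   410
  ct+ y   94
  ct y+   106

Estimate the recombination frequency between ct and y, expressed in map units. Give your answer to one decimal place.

20.0 map units

The recombinant classes are ct+ y and ct y+: 94 + 106 = 200.
Recombination frequency = 200/1000 = 0.2000 ≈ 20.0%, i.e. 20.0 map units.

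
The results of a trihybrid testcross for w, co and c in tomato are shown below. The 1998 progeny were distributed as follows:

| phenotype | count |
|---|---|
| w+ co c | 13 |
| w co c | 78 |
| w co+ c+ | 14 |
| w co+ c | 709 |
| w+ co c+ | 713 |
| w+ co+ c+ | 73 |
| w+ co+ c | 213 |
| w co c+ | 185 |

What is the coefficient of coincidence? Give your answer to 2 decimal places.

0.71

The two most frequent reciprocal classes, w co+ c and w+ co c+, are the parental types, so the F1 was w co+ c / w+ co c+.
The two rarest classes, w co+ c+ and w+ co c, are the double crossovers. Comparing them with the parentals, only the c allele has switched, so c is the middle locus and the order is w – c – co.
w–c: (398 + 27)/1998 = 0.2127; c–co: (151 + 27)/1998 = 0.0891.
Expected DCO frequency = 0.2127 × 0.0891 ≈ 0.01895; observed = 27/1998 ≈ 0.01351.
Coefficient of coincidence = 0.01351/0.01895 ≈ 0.71.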